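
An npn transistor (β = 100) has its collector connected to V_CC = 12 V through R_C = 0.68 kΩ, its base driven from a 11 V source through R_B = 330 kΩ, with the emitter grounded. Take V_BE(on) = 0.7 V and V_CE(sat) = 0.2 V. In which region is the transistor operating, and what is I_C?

Assume active. Base-emitter loop: I_B = (V_BB − V_BE)/R_B = (11 − 0.7)/330 = 0.0312 mA.
I_C = β·I_B = 100×0.0312 = 3.12 mA.
V_CE = V_CC − I_C·R_C = 12 − 3.12×0.68 = 9.88 V > V_CE(sat), so the active-region assumption holds.

active; I_C ≈ 3.1 mA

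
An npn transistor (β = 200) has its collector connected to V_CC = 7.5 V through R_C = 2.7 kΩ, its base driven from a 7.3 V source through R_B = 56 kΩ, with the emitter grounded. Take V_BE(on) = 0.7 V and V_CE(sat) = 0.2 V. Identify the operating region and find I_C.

Assume active: I_B = (7.3 − 0.7)/56 = 0.118 mA, giving I_C = β·I_B = 23.6 mA.
But then V_CE = 7.5 − 23.6×2.7 = -56.1 V < V_CE(sat) = 0.2 V — impossible in the active region.
So the transistor is saturated. With V_CE = 0.2 V, I_C = (V_CC − 0.2)/R_C = 7.3/2.7 = 2.7 mA.
Check: β·I_B = 23.6 mA > I_C = 2.7 mA, confirming saturation.

saturation; I_C ≈ 2.7 mA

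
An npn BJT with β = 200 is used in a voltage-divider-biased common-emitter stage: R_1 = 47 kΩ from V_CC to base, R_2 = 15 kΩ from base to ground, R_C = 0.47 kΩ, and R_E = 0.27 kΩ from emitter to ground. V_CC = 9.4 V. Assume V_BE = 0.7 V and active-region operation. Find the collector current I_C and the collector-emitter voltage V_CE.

Thevenize the base divider: V_Th = V_CC·R_2/(R_1+R_2) = 9.4×15/62 = 2.27 V, R_Th = R_1‖R_2 = 11.4 kΩ.
Base-emitter loop: V_Th = I_B·R_Th + V_BE + (β+1)I_B·R_E, so I_B = (2.27 − 0.7) / (11.4 + 201×0.27) = 0.024 mA.
I_C = β·I_B = 200×0.024 = 4.8 mA, and I_E = (β+1)I_B = 4.82 mA.
V_CE = V_CC − I_C·R_C − I_E·R_E = 9.4 − 4.8×0.47 − 4.82×0.27 = 5.84 V.
V_CE = 5.84 V > 0.2 V confirms active-region operation.

I_C ≈ 4.8 mA, V_CE ≈ 5.8 V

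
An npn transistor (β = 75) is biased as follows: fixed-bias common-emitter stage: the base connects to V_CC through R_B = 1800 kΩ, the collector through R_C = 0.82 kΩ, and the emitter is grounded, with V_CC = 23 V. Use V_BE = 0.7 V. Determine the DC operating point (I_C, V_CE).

Base loop: V_CC = I_B·R_B + V_BE, so I_B = (23 − 0.7)/1800 kΩ = 0.0124 mA.
In the active region I_C = β·I_B = 75 × 0.0124 = 0.929 mA.
Collector loop: V_CE = V_CC − I_C·R_C = 23 − 0.929×0.82 = 22.2 V.
Since V_CE = 22.2 V > V_CE(sat) ≈ 0.2 V, the transistor is in the active region as assumed.

I_C ≈ 0.93 mA, V_CE ≈ 22 V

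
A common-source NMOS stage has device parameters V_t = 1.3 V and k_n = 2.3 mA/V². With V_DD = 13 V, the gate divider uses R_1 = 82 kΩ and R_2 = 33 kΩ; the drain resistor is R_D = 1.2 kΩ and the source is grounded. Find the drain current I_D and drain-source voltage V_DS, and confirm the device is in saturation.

V_G = V_DD·R_2/(R_1+R_2) = 13×33/115 = 3.73 V. With the source grounded, V_GS = V_G = 3.73 V.
Assume saturation: I_D = (k_n/2)(V_GS − V_t)² = (2.3/2)×(3.73 − 1.3)² = 1.15×2.43² = 6.79 mA.
V_DS = V_DD − I_D·R_D = 13 − 6.79×1.2 = 4.85 V.
Saturation requires V_DS ≥ V_GS − V_t = 2.43 V; 4.85 ≥ 2.43 ✓.

I_D ≈ 6.8 mA, V_DS ≈ 4.8 V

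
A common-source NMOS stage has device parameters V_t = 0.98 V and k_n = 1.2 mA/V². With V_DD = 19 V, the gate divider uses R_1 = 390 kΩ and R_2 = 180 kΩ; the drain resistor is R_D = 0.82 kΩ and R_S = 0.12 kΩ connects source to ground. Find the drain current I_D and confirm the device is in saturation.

V_G = V_DD·R_2/(R_1+R_2) = 19×180/570 = 6 V.
Assume saturation: I_D = (k_n/2)(V_GS − V_t)² with V_GS = V_G − I_D·R_S = 6 − 0.12·I_D.
Substituting gives 0.00864·I_D² − 1.72·I_D + 15.1 = 0, with roots I_D = 9.2 or 190 mA.
The root I_D = 190 mA gives V_GS = -16.8 V ≤ V_t, so take I_D = 9.2 mA.
Then V_GS = 4.9 V and V_DS = V_DD − I_D(R_D+R_S) = 19 − 9.2×0.94 = 10.4 V.
Saturation requires V_DS ≥ V_GS − V_t = 3.92 V; 10.4 ≥ 3.92 ✓.

I_D ≈ 9.2 mA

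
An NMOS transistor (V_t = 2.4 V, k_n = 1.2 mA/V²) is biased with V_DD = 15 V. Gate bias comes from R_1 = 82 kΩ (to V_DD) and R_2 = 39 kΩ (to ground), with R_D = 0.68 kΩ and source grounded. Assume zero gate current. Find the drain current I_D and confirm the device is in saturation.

I_D ≈ 3.6 mA

V_G = V_DD·R_2/(R_1+R_2) = 15×39/121 = 4.83 V. With the source grounded, V_GS = V_G = 4.83 V.
Assume saturation: I_D = (k_n/2)(V_GS − V_t)² = (1.2/2)×(4.83 − 2.4)² = 0.6×2.43² = 3.56 mA.
V_DS = V_DD − I_D·R_D = 15 − 3.56×0.68 = 12.6 V.
Saturation requires V_DS ≥ V_GS − V_t = 2.43 V; 12.6 ≥ 2.43 ✓.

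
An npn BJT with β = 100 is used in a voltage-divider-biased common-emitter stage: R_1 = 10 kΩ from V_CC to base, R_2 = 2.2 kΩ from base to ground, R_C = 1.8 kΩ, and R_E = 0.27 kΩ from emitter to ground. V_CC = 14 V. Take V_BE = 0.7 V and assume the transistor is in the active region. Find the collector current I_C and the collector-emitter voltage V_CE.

I_C ≈ 6.3 mA, V_CE ≈ 0.99 V

Thevenize the base divider: V_Th = V_CC·R_2/(R_1+R_2) = 14×2.2/12.2 = 2.52 V, R_Th = R_1‖R_2 = 1.8 kΩ.
Base-emitter loop: V_Th = I_B·R_Th + V_BE + (β+1)I_B·R_E, so I_B = (2.52 − 0.7) / (1.8 + 101×0.27) = 0.0628 mA.
I_C = β·I_B = 100×0.0628 = 6.28 mA, and I_E = (β+1)I_B = 6.34 mA.
V_CE = V_CC − I_C·R_C − I_E·R_E = 14 − 6.28×1.8 − 6.34×0.27 = 0.992 V.
V_CE = 0.992 V > 0.2 V confirms active-region operation.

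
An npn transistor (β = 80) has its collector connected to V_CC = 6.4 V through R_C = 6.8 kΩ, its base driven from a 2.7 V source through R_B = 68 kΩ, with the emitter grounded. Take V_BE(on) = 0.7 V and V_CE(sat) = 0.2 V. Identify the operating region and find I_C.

saturation; I_C ≈ 0.91 mA

Assume active: I_B = (2.7 − 0.7)/68 = 0.0294 mA, giving I_C = β·I_B = 2.35 mA.
But then V_CE = 6.4 − 2.35×6.8 = -9.6 V < V_CE(sat) = 0.2 V — impossible in the active region.
So the transistor is saturated. With V_CE = 0.2 V, I_C = (V_CC − 0.2)/R_C = 6.2/6.8 = 0.912 mA.
Check: β·I_B = 2.35 mA > I_C = 0.912 mA, confirming saturation.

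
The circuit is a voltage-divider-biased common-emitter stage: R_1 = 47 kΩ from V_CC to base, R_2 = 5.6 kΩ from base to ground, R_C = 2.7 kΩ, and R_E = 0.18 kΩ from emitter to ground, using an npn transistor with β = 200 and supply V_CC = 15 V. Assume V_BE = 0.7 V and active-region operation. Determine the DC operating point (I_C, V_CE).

Thevenize the base divider: V_Th = V_CC·R_2/(R_1+R_2) = 15×5.6/52.6 = 1.6 V, R_Th = R_1‖R_2 = 5 kΩ.
Base-emitter loop: V_Th = I_B·R_Th + V_BE + (β+1)I_B·R_E, so I_B = (1.6 − 0.7) / (5 + 201×0.18) = 0.0218 mA.
I_C = β·I_B = 200×0.0218 = 4.36 mA, and I_E = (β+1)I_B = 4.38 mA.
V_CE = V_CC − I_C·R_C − I_E·R_E = 15 − 4.36×2.7 − 4.38×0.18 = 2.45 V.
V_CE = 2.45 V > 0.2 V confirms active-region operation.

I_C ≈ 4.4 mA, V_CE ≈ 2.5 V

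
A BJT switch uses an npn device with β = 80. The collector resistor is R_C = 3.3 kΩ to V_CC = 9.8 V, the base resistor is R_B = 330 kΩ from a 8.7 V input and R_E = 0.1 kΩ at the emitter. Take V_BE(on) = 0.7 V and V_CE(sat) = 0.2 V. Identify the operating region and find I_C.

Assume active. Base-emitter loop: I_B = (V_BB − V_BE)/(R_B + (β+1)R_E) = (8.7 − 0.7)/(330 + 81×0.1) = 0.0237 mA.
I_C = β·I_B = 80×0.0237 = 1.89 mA.
V_CE = V_CC − I_C·R_C − I_E·R_E = 9.8 − 1.89×3.3 − 1.92×0.1 = 3.36 V > V_CE(sat), so the active-region assumption holds.

active; I_C ≈ 1.9 mA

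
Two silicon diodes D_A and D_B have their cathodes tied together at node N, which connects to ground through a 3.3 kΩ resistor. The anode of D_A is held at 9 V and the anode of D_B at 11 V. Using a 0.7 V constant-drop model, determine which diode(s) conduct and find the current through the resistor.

Assume both conduct. Then node N would need to be at both 9−0.7 = 8.3 V and 11−0.7 = 10.3 V, which is impossible.
Assume only D_B conducts: V_N = 11 − 0.7 = 10.3 V, so I_R = 10.3/3.3 = 3.12 mA.
Check D_A: its anode-to-cathode voltage is 9 − 10.3 = -1.3 V < 0.7 V, so it is off. The assumption is consistent.

Only D_B conducts; I_R ≈ 3.1 mA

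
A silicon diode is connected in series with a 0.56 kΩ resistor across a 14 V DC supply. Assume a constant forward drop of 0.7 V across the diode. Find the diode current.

I ≈ 24 mA

KVL around the loop: 14 = V_D + I·R = 0.7 + I × 0.56 kΩ.
So I = (14 − 0.7) / 0.56 kΩ = 13.3 / 0.56 = 23.8 mA.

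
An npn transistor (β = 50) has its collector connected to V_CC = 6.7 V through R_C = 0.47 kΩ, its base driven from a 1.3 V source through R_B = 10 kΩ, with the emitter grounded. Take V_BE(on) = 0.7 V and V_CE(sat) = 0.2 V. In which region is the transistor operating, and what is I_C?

active; I_C ≈ 3 mA

Assume active. Base-emitter loop: I_B = (V_BB − V_BE)/R_B = (1.3 − 0.7)/10 = 0.06 mA.
I_C = β·I_B = 50×0.06 = 3 mA.
V_CE = V_CC − I_C·R_C = 6.7 − 3×0.47 = 5.29 V > V_CE(sat), so the active-region assumption holds.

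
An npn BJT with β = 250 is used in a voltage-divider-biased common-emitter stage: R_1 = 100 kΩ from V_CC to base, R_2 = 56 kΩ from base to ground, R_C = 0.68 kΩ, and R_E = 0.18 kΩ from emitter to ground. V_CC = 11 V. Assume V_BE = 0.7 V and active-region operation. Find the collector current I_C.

I_C ≈ 10 mA

Thevenize the base divider: V_Th = V_CC·R_2/(R_1+R_2) = 11×56/156 = 3.95 V, R_Th = R_1‖R_2 = 35.9 kΩ.
Base-emitter loop: V_Th = I_B·R_Th + V_BE + (β+1)I_B·R_E, so I_B = (3.95 − 0.7) / (35.9 + 251×0.18) = 0.0401 mA.
I_C = β·I_B = 250×0.0401 = 10 mA, and I_E = (β+1)I_B = 10.1 mA.
V_CE = V_CC − I_C·R_C − I_E·R_E = 11 − 10×0.68 − 10.1×0.18 = 2.38 V.
V_CE = 2.38 V > 0.2 V confirms active-region operation.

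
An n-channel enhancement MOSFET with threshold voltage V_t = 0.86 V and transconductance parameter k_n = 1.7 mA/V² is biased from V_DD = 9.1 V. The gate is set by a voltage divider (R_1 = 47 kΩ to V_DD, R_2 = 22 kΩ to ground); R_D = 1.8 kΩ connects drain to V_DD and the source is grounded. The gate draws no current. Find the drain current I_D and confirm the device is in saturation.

V_G = V_DD·R_2/(R_1+R_2) = 9.1×22/69 = 2.9 V. With the source grounded, V_GS = V_G = 2.9 V.
Assume saturation: I_D = (k_n/2)(V_GS − V_t)² = (1.7/2)×(2.9 − 0.86)² = 0.85×2.04² = 3.54 mA.
V_DS = V_DD − I_D·R_D = 9.1 − 3.54×1.8 = 2.72 V.
Saturation requires V_DS ≥ V_GS − V_t = 2.04 V; 2.72 ≥ 2.04 ✓.

I_D ≈ 3.5 mA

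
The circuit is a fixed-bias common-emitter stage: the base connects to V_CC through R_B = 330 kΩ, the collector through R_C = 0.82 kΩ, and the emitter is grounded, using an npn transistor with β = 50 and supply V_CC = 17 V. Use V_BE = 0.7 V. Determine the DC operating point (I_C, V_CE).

I_C ≈ 2.5 mA, V_CE ≈ 15 V

Base loop: V_CC = I_B·R_B + V_BE, so I_B = (17 − 0.7)/330 kΩ = 0.0494 mA.
In the active region I_C = β·I_B = 50 × 0.0494 = 2.47 mA.
Collector loop: V_CE = V_CC − I_C·R_C = 17 − 2.47×0.82 = 15 V.
Since V_CE = 15 V > V_CE(sat) ≈ 0.2 V, the transistor is in the active region as assumed.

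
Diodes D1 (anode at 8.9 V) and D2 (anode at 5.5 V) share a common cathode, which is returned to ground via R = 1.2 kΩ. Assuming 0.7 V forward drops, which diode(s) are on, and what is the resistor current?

Assume both conduct. Then node N would need to be at both 8.9−0.7 = 8.2 V and 5.5−0.7 = 4.8 V, which is impossible.
Assume only D1 conducts: V_N = 8.9 − 0.7 = 8.2 V, so I_R = 8.2/1.2 = 6.83 mA.
Check D2: its anode-to-cathode voltage is 5.5 − 8.2 = -2.7 V < 0.7 V, so it is off. The assumption is consistent.

Only D1 conducts; I_R ≈ 6.8 mA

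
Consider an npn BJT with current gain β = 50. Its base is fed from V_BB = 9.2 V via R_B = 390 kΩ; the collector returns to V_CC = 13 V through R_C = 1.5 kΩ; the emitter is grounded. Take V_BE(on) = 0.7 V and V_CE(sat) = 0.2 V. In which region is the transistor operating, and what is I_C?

Assume active. Base-emitter loop: I_B = (V_BB − V_BE)/R_B = (9.2 − 0.7)/390 = 0.0218 mA.
I_C = β·I_B = 50×0.0218 = 1.09 mA.
V_CE = V_CC − I_C·R_C = 13 − 1.09×1.5 = 11.4 V > V_CE(sat), so the active-region assumption holds.

active; I_C ≈ 1.1 mA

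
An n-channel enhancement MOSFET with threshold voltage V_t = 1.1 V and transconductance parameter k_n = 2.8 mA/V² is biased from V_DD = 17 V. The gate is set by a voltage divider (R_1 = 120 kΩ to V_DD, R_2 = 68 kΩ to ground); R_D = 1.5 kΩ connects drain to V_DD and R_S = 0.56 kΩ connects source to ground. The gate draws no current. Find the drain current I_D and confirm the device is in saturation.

V_G = V_DD·R_2/(R_1+R_2) = 17×68/188 = 6.15 V.
Assume saturation: I_D = (k_n/2)(V_GS − V_t)² with V_GS = V_G − I_D·R_S = 6.15 − 0.56·I_D.
Substituting gives 0.439·I_D² − 8.92·I_D + 35.7 = 0, with roots I_D = 5.48 or 14.8 mA.
The root I_D = 14.8 mA gives V_GS = -2.15 V ≤ V_t, so take I_D = 5.48 mA.
Then V_GS = 3.08 V and V_DS = V_DD − I_D(R_D+R_S) = 17 − 5.48×2.06 = 5.71 V.
Saturation requires V_DS ≥ V_GS − V_t = 1.98 V; 5.71 ≥ 1.98 ✓.

I_D ≈ 5.5 mA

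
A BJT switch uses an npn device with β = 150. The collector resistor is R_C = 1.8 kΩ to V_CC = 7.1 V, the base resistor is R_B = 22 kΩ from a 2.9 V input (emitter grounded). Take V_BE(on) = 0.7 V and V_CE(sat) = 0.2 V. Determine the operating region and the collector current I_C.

saturation; I_C ≈ 3.8 mA

Assume active: I_B = (2.9 − 0.7)/22 = 0.1 mA, giving I_C = β·I_B = 15 mA.
But then V_CE = 7.1 − 15×1.8 = -19.9 V < V_CE(sat) = 0.2 V — impossible in the active region.
So the transistor is saturated. With V_CE = 0.2 V, I_C = (V_CC − 0.2)/R_C = 6.9/1.8 = 3.83 mA.
Check: β·I_B = 15 mA > I_C = 3.83 mA, confirming saturation.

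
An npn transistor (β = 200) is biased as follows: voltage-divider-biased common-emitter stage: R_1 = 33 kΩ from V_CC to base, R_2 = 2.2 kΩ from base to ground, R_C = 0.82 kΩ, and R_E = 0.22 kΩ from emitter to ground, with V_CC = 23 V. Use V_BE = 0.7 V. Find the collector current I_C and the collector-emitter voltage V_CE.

Thevenize the base divider: V_Th = V_CC·R_2/(R_1+R_2) = 23×2.2/35.2 = 1.44 V, R_Th = R_1‖R_2 = 2.06 kΩ.
Base-emitter loop: V_Th = I_B·R_Th + V_BE + (β+1)I_B·R_E, so I_B = (1.44 − 0.7) / (2.06 + 201×0.22) = 0.0159 mA.
I_C = β·I_B = 200×0.0159 = 3.19 mA, and I_E = (β+1)I_B = 3.2 mA.
V_CE = V_CC − I_C·R_C − I_E·R_E = 23 − 3.19×0.82 − 3.2×0.22 = 19.7 V.
V_CE = 19.7 V > 0.2 V confirms active-region operation.

I_C ≈ 3.2 mA, V_CE ≈ 20 V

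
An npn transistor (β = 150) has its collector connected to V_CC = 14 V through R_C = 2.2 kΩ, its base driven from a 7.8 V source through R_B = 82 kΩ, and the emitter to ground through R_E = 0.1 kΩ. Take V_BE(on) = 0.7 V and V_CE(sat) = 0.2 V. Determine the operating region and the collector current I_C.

Assume active: I_B = (7.8 − 0.7)/(82 + 151×0.1) = 0.0731 mA, I_C = β·I_B = 11 mA.
Then V_CE = 14 − 11×2.2 − 11×0.1 = -11.2 V < 0.2 V — the active assumption fails.
Re-solve with V_CE = 0.2 V. KCL at the emitter: V_E/R_E = (V_BB−0.7−V_E)/R_B + (V_CC−0.2−V_E)/R_C, giving V_E = 0.608 V.
I_C = (V_CC − 0.2 − V_E)/R_C = (13.8 − 0.608)/2.2 = 6 mA.
Check: I_B = (7.1 − 0.608)/82 = 0.0792 mA, and β·I_B = 11.9 mA > I_C, confirming saturation.

saturation; I_C ≈ 6 mA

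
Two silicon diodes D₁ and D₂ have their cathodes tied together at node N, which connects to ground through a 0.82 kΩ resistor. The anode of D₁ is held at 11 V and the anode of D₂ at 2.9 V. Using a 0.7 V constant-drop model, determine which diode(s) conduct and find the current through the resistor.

Only D₁ conducts; I_R ≈ 13 mA

Assume both conduct. Then node N would need to be at both 11−0.7 = 10.3 V and 2.9−0.7 = 2.2 V, which is impossible.
Assume only D₁ conducts: V_N = 11 − 0.7 = 10.3 V, so I_R = 10.3/0.82 = 12.6 mA.
Check D₂: its anode-to-cathode voltage is 2.9 − 10.3 = -7.4 V < 0.7 V, so it is off. The assumption is consistent.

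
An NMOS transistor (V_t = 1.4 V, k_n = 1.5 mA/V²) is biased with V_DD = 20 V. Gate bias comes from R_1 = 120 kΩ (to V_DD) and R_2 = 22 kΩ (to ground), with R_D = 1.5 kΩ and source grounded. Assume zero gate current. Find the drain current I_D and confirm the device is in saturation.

V_G = V_DD·R_2/(R_1+R_2) = 20×22/142 = 3.1 V. With the source grounded, V_GS = V_G = 3.1 V.
Assume saturation: I_D = (k_n/2)(V_GS − V_t)² = (1.5/2)×(3.1 − 1.4)² = 0.75×1.7² = 2.16 mA.
V_DS = V_DD − I_D·R_D = 20 − 2.16×1.5 = 16.8 V.
Saturation requires V_DS ≥ V_GS − V_t = 1.7 V; 16.8 ≥ 1.7 ✓.

I_D ≈ 2.2 mA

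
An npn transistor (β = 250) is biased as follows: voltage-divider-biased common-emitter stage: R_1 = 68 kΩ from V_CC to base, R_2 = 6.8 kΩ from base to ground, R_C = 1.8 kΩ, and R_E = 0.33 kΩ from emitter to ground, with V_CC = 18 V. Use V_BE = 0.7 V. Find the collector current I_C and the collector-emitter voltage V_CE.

I_C ≈ 2.6 mA, V_CE ≈ 12 V

Thevenize the base divider: V_Th = V_CC·R_2/(R_1+R_2) = 18×6.8/74.8 = 1.64 V, R_Th = R_1‖R_2 = 6.18 kΩ.
Base-emitter loop: V_Th = I_B·R_Th + V_BE + (β+1)I_B·R_E, so I_B = (1.64 − 0.7) / (6.18 + 251×0.33) = 0.0105 mA.
I_C = β·I_B = 250×0.0105 = 2.63 mA, and I_E = (β+1)I_B = 2.64 mA.
V_CE = V_CC − I_C·R_C − I_E·R_E = 18 − 2.63×1.8 − 2.64×0.33 = 12.4 V.
V_CE = 12.4 V > 0.2 V confirms active-region operation.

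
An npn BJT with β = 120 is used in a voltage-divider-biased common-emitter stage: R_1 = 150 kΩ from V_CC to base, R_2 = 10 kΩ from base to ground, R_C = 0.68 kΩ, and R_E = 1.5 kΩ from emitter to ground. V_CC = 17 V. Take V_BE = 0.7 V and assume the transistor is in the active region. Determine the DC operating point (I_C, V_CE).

Thevenize the base divider: V_Th = V_CC·R_2/(R_1+R_2) = 17×10/160 = 1.06 V, R_Th = R_1‖R_2 = 9.38 kΩ.
Base-emitter loop: V_Th = I_B·R_Th + V_BE + (β+1)I_B·R_E, so I_B = (1.06 − 0.7) / (9.38 + 121×1.5) = 0.0019 mA.
I_C = β·I_B = 120×0.0019 = 0.228 mA, and I_E = (β+1)I_B = 0.23 mA.
V_CE = V_CC − I_C·R_C − I_E·R_E = 17 − 0.228×0.68 − 0.23×1.5 = 16.5 V.
V_CE = 16.5 V > 0.2 V confirms active-region operation.

I_C ≈ 0.23 mA, V_CE ≈ 17 V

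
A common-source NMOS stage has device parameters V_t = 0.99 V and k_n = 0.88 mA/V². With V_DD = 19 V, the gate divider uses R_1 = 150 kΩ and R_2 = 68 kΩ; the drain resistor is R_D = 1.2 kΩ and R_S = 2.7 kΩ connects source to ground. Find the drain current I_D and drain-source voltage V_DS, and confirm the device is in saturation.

I_D ≈ 1.2 mA, V_DS ≈ 14 V

V_G = V_DD·R_2/(R_1+R_2) = 19×68/218 = 5.93 V.
Assume saturation: I_D = (k_n/2)(V_GS − V_t)² with V_GS = V_G − I_D·R_S = 5.93 − 2.7·I_D.
Substituting gives 3.21·I_D² − 12.7·I_D + 10.7 = 0, with roots I_D = 1.21 or 2.76 mA.
The root I_D = 2.76 mA gives V_GS = -1.51 V ≤ V_t, so take I_D = 1.21 mA.
Then V_GS = 2.65 V and V_DS = V_DD − I_D(R_D+R_S) = 19 − 1.21×3.9 = 14.3 V.
Saturation requires V_DS ≥ V_GS − V_t = 1.66 V; 14.3 ≥ 1.66 ✓.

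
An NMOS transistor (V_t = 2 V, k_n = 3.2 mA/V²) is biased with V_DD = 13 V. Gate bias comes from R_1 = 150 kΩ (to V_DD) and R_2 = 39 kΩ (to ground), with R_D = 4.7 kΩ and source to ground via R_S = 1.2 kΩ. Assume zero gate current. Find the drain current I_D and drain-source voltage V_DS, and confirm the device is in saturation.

V_G = V_DD·R_2/(R_1+R_2) = 13×39/189 = 2.68 V.
Assume saturation: I_D = (k_n/2)(V_GS − V_t)² with V_GS = V_G − I_D·R_S = 2.68 − 1.2·I_D.
Substituting gives 2.3·I_D² − 3.62·I_D + 0.745 = 0, with roots I_D = 0.244 or 1.33 mA.
The root I_D = 1.33 mA gives V_GS = 1.09 V ≤ V_t, so take I_D = 0.244 mA.
Then V_GS = 2.39 V and V_DS = V_DD − I_D(R_D+R_S) = 13 − 0.244×5.9 = 11.6 V.
Saturation requires V_DS ≥ V_GS − V_t = 0.39 V; 11.6 ≥ 0.39 ✓.

I_D ≈ 0.24 mA, V_DS ≈ 12 V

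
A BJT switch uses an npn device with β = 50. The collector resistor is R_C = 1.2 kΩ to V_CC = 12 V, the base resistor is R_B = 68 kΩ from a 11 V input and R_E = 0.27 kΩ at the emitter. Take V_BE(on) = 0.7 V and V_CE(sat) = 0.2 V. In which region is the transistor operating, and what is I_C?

Assume active. Base-emitter loop: I_B = (V_BB − V_BE)/(R_B + (β+1)R_E) = (11 − 0.7)/(68 + 51×0.27) = 0.126 mA.
I_C = β·I_B = 50×0.126 = 6.3 mA.
V_CE = V_CC − I_C·R_C − I_E·R_E = 12 − 6.3×1.2 − 6.42×0.27 = 2.71 V > V_CE(sat), so the active-region assumption holds.

active; I_C ≈ 6.3 mA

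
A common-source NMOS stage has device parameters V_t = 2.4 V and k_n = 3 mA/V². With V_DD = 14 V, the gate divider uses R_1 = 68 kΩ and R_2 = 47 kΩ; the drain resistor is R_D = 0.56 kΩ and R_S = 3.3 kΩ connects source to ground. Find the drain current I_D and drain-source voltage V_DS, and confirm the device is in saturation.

V_G = V_DD·R_2/(R_1+R_2) = 14×47/115 = 5.72 V.
Assume saturation: I_D = (k_n/2)(V_GS − V_t)² with V_GS = V_G − I_D·R_S = 5.72 − 3.3·I_D.
Substituting gives 16.3·I_D² − 33.9·I_D + 16.6 = 0, with roots I_D = 0.787 or 1.29 mA.
The root I_D = 1.29 mA gives V_GS = 1.47 V ≤ V_t, so take I_D = 0.787 mA.
Then V_GS = 3.12 V and V_DS = V_DD − I_D(R_D+R_S) = 14 − 0.787×3.86 = 11 V.
Saturation requires V_DS ≥ V_GS − V_t = 0.724 V; 11 ≥ 0.724 ✓.

I_D ≈ 0.79 mA, V_DS ≈ 11 V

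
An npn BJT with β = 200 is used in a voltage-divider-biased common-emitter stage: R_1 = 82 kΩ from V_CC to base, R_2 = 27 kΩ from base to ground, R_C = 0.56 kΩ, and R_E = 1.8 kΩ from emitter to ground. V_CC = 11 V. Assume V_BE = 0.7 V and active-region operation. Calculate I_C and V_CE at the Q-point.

Thevenize the base divider: V_Th = V_CC·R_2/(R_1+R_2) = 11×27/109 = 2.72 V, R_Th = R_1‖R_2 = 20.3 kΩ.
Base-emitter loop: V_Th = I_B·R_Th + V_BE + (β+1)I_B·R_E, so I_B = (2.72 − 0.7) / (20.3 + 201×1.8) = 0.0053 mA.
I_C = β·I_B = 200×0.0053 = 1.06 mA, and I_E = (β+1)I_B = 1.07 mA.
V_CE = V_CC − I_C·R_C − I_E·R_E = 11 − 1.06×0.56 − 1.07×1.8 = 8.49 V.
V_CE = 8.49 V > 0.2 V confirms active-region operation.

I_C ≈ 1.1 mA, V_CE ≈ 8.5 V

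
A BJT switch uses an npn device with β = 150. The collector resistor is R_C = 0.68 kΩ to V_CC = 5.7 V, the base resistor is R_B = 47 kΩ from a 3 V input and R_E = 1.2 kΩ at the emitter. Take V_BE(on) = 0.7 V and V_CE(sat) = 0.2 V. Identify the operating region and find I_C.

Assume active. Base-emitter loop: I_B = (V_BB − V_BE)/(R_B + (β+1)R_E) = (3 − 0.7)/(47 + 151×1.2) = 0.0101 mA.
I_C = β·I_B = 150×0.0101 = 1.51 mA.
V_CE = V_CC − I_C·R_C − I_E·R_E = 5.7 − 1.51×0.68 − 1.52×1.2 = 2.85 V > V_CE(sat), so the active-region assumption holds.

active; I_C ≈ 1.5 mA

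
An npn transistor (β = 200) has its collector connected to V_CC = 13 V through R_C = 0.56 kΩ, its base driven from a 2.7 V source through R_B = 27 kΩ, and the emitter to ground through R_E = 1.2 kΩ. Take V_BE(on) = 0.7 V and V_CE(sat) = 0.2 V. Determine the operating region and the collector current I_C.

Assume active. Base-emitter loop: I_B = (V_BB − V_BE)/(R_B + (β+1)R_E) = (2.7 − 0.7)/(27 + 201×1.2) = 0.00746 mA.
I_C = β·I_B = 200×0.00746 = 1.49 mA.
V_CE = V_CC − I_C·R_C − I_E·R_E = 13 − 1.49×0.56 − 1.5×1.2 = 10.4 V > V_CE(sat), so the active-region assumption holds.

active; I_C ≈ 1.5 mA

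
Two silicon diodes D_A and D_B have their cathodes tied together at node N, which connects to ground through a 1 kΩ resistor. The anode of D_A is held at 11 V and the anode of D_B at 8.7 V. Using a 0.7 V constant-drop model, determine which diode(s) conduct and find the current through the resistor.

Assume both conduct. Then node N would need to be at both 11−0.7 = 10.3 V and 8.7−0.7 = 8 V, which is impossible.
Assume only D_A conducts: V_N = 11 − 0.7 = 10.3 V, so I_R = 10.3/1 = 10.3 mA.
Check D_B: its anode-to-cathode voltage is 8.7 − 10.3 = -1.6 V < 0.7 V, so it is off. The assumption is consistent.

Only D_A conducts; I_R ≈ 10 mA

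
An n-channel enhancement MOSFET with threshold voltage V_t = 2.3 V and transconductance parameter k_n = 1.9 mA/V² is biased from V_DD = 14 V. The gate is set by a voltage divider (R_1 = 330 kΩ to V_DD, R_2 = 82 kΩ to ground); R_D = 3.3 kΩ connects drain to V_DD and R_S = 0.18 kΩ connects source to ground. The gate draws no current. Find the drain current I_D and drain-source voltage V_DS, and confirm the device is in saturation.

V_G = V_DD·R_2/(R_1+R_2) = 14×82/412 = 2.79 V.
Assume saturation: I_D = (k_n/2)(V_GS − V_t)² with V_GS = V_G − I_D·R_S = 2.79 − 0.18·I_D.
Substituting gives 0.0308·I_D² − 1.17·I_D + 0.225 = 0, with roots I_D = 0.194 or 37.7 mA.
The root I_D = 37.7 mA gives V_GS = -4 V ≤ V_t, so take I_D = 0.194 mA.
Then V_GS = 2.75 V and V_DS = V_DD − I_D(R_D+R_S) = 14 − 0.194×3.48 = 13.3 V.
Saturation requires V_DS ≥ V_GS − V_t = 0.452 V; 13.3 ≥ 0.452 ✓.

I_D ≈ 0.19 mA, V_DS ≈ 13 V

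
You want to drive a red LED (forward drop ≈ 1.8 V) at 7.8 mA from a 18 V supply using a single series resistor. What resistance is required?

The resistor drops V_S − V_D = 18 − 1.8 = 16.2 V at 7.8 mA.
R = 16.2 V / 7.8 mA = 2.08 kΩ.

R ≈ 2.1 kΩ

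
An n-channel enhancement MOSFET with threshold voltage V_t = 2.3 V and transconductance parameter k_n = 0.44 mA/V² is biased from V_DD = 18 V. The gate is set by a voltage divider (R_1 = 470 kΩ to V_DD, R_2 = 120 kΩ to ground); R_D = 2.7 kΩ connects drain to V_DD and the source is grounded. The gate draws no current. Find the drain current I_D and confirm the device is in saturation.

I_D ≈ 0.41 mA

V_G = V_DD·R_2/(R_1+R_2) = 18×120/590 = 3.66 V. With the source grounded, V_GS = V_G = 3.66 V.
Assume saturation: I_D = (k_n/2)(V_GS − V_t)² = (0.44/2)×(3.66 − 2.3)² = 0.22×1.36² = 0.408 mA.
V_DS = V_DD − I_D·R_D = 18 − 0.408×2.7 = 16.9 V.
Saturation requires V_DS ≥ V_GS − V_t = 1.36 V; 16.9 ≥ 1.36 ✓.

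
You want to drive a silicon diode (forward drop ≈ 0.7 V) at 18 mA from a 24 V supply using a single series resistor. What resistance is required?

R ≈ 1.3 kΩ

The resistor drops V_S − V_D = 24 − 0.7 = 23.3 V at 18 mA.
R = 23.3 V / 18 mA = 1.29 kΩ.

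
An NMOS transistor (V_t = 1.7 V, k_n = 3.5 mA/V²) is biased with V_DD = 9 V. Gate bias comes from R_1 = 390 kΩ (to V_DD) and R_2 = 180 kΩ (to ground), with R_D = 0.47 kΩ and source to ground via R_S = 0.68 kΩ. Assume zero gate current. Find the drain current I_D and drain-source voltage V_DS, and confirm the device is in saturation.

I_D ≈ 0.73 mA, V_DS ≈ 8.2 V

V_G = V_DD·R_2/(R_1+R_2) = 9×180/570 = 2.84 V.
Assume saturation: I_D = (k_n/2)(V_GS − V_t)² with V_GS = V_G − I_D·R_S = 2.84 − 0.68·I_D.
Substituting gives 0.809·I_D² − 3.72·I_D + 2.28 = 0, with roots I_D = 0.73 or 3.87 mA.
The root I_D = 3.87 mA gives V_GS = 0.214 V ≤ V_t, so take I_D = 0.73 mA.
Then V_GS = 2.35 V and V_DS = V_DD − I_D(R_D+R_S) = 9 − 0.73×1.15 = 8.16 V.
Saturation requires V_DS ≥ V_GS − V_t = 0.646 V; 8.16 ≥ 0.646 ✓.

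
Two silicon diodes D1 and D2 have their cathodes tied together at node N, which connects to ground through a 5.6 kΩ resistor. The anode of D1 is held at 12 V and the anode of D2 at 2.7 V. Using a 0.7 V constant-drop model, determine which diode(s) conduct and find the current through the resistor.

Only D1 conducts; I_R ≈ 2 mA

Assume both conduct. Then node N would need to be at both 12−0.7 = 11.3 V and 2.7−0.7 = 2 V, which is impossible.
Assume only D1 conducts: V_N = 12 − 0.7 = 11.3 V, so I_R = 11.3/5.6 = 2.02 mA.
Check D2: its anode-to-cathode voltage is 2.7 − 11.3 = -8.6 V < 0.7 V, so it is off. The assumption is consistent.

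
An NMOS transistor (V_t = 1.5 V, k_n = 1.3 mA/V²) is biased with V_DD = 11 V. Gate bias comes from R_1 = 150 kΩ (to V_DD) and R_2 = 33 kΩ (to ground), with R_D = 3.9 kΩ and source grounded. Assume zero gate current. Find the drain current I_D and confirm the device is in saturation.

V_G = V_DD·R_2/(R_1+R_2) = 11×33/183 = 1.98 V. With the source grounded, V_GS = V_G = 1.98 V.
Assume saturation: I_D = (k_n/2)(V_GS − V_t)² = (1.3/2)×(1.98 − 1.5)² = 0.65×0.484² = 0.152 mA.
V_DS = V_DD − I_D·R_D = 11 − 0.152×3.9 = 10.4 V.
Saturation requires V_DS ≥ V_GS − V_t = 0.484 V; 10.4 ≥ 0.484 ✓.

I_D ≈ 0.15 mA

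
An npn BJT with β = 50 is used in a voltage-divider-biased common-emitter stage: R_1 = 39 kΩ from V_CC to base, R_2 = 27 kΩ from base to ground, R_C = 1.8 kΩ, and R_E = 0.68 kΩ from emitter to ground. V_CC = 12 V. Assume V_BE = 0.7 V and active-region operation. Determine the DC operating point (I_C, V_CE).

Thevenize the base divider: V_Th = V_CC·R_2/(R_1+R_2) = 12×27/66 = 4.91 V, R_Th = R_1‖R_2 = 16 kΩ.
Base-emitter loop: V_Th = I_B·R_Th + V_BE + (β+1)I_B·R_E, so I_B = (4.91 − 0.7) / (16 + 51×0.68) = 0.0831 mA.
I_C = β·I_B = 50×0.0831 = 4.16 mA, and I_E = (β+1)I_B = 4.24 mA.
V_CE = V_CC − I_C·R_C − I_E·R_E = 12 − 4.16×1.8 − 4.24×0.68 = 1.64 V.
V_CE = 1.64 V > 0.2 V confirms active-region operation.

I_C ≈ 4.2 mA, V_CE ≈ 1.6 V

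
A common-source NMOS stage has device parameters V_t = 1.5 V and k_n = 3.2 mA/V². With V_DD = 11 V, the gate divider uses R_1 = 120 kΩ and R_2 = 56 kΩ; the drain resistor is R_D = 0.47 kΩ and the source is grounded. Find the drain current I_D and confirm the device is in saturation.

V_G = V_DD·R_2/(R_1+R_2) = 11×56/176 = 3.5 V. With the source grounded, V_GS = V_G = 3.5 V.
Assume saturation: I_D = (k_n/2)(V_GS − V_t)² = (3.2/2)×(3.5 − 1.5)² = 1.6×2² = 6.4 mA.
V_DS = V_DD − I_D·R_D = 11 − 6.4×0.47 = 7.99 V.
Saturation requires V_DS ≥ V_GS − V_t = 2 V; 7.99 ≥ 2 ✓.

I_D ≈ 6.4 mA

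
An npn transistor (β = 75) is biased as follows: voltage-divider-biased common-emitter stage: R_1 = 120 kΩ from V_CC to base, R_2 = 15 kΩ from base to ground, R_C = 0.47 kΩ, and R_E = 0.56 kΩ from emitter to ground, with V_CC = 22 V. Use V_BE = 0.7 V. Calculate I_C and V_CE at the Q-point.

Thevenize the base divider: V_Th = V_CC·R_2/(R_1+R_2) = 22×15/135 = 2.44 V, R_Th = R_1‖R_2 = 13.3 kΩ.
Base-emitter loop: V_Th = I_B·R_Th + V_BE + (β+1)I_B·R_E, so I_B = (2.44 − 0.7) / (13.3 + 76×0.56) = 0.0312 mA.
I_C = β·I_B = 75×0.0312 = 2.34 mA, and I_E = (β+1)I_B = 2.37 mA.
V_CE = V_CC − I_C·R_C − I_E·R_E = 22 − 2.34×0.47 − 2.37×0.56 = 19.6 V.
V_CE = 19.6 V > 0.2 V confirms active-region operation.

I_C ≈ 2.3 mA, V_CE ≈ 20 V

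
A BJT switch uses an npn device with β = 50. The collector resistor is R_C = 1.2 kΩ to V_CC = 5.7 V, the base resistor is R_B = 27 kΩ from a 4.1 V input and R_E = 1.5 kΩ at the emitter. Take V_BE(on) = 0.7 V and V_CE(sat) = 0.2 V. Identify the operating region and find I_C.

active; I_C ≈ 1.6 mA

Assume active. Base-emitter loop: I_B = (V_BB − V_BE)/(R_B + (β+1)R_E) = (4.1 − 0.7)/(27 + 51×1.5) = 0.0329 mA.
I_C = β·I_B = 50×0.0329 = 1.64 mA.
V_CE = V_CC − I_C·R_C − I_E·R_E = 5.7 − 1.64×1.2 − 1.68×1.5 = 1.22 V > V_CE(sat), so the active-region assumption holds.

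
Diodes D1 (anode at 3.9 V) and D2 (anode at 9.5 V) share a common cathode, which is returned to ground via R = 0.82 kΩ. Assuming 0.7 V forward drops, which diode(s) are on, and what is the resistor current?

Only D2 conducts; I_R ≈ 11 mA

Assume both conduct. Then node N would need to be at both 3.9−0.7 = 3.2 V and 9.5−0.7 = 8.8 V, which is impossible.
Assume only D2 conducts: V_N = 9.5 − 0.7 = 8.8 V, so I_R = 8.8/0.82 = 10.7 mA.
Check D1: its anode-to-cathode voltage is 3.9 − 8.8 = -4.9 V < 0.7 V, so it is off. The assumption is consistent.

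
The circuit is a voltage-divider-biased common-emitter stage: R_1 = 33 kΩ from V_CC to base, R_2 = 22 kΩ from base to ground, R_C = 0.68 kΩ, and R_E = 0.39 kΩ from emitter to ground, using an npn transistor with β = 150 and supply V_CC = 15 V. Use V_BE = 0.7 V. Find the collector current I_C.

Thevenize the base divider: V_Th = V_CC·R_2/(R_1+R_2) = 15×22/55 = 6 V, R_Th = R_1‖R_2 = 13.2 kΩ.
Base-emitter loop: V_Th = I_B·R_Th + V_BE + (β+1)I_B·R_E, so I_B = (6 − 0.7) / (13.2 + 151×0.39) = 0.0735 mA.
I_C = β·I_B = 150×0.0735 = 11 mA, and I_E = (β+1)I_B = 11.1 mA.
V_CE = V_CC − I_C·R_C − I_E·R_E = 15 − 11×0.68 − 11.1×0.39 = 3.17 V.
V_CE = 3.17 V > 0.2 V confirms active-region operation.

I_C ≈ 11 mA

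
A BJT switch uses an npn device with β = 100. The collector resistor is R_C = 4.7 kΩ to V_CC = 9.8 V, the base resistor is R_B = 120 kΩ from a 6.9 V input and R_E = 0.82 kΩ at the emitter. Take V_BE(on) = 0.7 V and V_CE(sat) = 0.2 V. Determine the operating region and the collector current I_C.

saturation; I_C ≈ 1.7 mA

Assume active: I_B = (6.9 − 0.7)/(120 + 101×0.82) = 0.0306 mA, I_C = β·I_B = 3.06 mA.
Then V_CE = 9.8 − 3.06×4.7 − 3.09×0.82 = -7.1 V < 0.2 V — the active assumption fails.
Re-solve with V_CE = 0.2 V. KCL at the emitter: V_E/R_E = (V_BB−0.7−V_E)/R_B + (V_CC−0.2−V_E)/R_C, giving V_E = 1.45 V.
I_C = (V_CC − 0.2 − V_E)/R_C = (9.6 − 1.45)/4.7 = 1.73 mA.
Check: I_B = (6.2 − 1.45)/120 = 0.0396 mA, and β·I_B = 3.96 mA > I_C, confirming saturation.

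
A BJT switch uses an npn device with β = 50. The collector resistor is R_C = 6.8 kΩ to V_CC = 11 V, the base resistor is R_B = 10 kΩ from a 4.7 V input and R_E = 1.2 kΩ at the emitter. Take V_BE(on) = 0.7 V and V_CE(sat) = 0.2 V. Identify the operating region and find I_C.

Assume active: I_B = (4.7 − 0.7)/(10 + 51×1.2) = 0.0562 mA, I_C = β·I_B = 2.81 mA.
Then V_CE = 11 − 2.81×6.8 − 2.87×1.2 = -11.5 V < 0.2 V — the active assumption fails.
Re-solve with V_CE = 0.2 V. KCL at the emitter: V_E/R_E = (V_BB−0.7−V_E)/R_B + (V_CC−0.2−V_E)/R_C, giving V_E = 1.84 V.
I_C = (V_CC − 0.2 − V_E)/R_C = (10.8 − 1.84)/6.8 = 1.32 mA.
Check: I_B = (4 − 1.84)/10 = 0.216 mA, and β·I_B = 10.8 mA > I_C, confirming saturation.

saturation; I_C ≈ 1.3 mA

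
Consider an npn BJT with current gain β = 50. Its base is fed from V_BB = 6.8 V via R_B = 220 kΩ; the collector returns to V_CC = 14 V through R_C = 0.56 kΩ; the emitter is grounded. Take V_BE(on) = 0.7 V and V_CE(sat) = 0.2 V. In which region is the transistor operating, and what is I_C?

Assume active. Base-emitter loop: I_B = (V_BB − V_BE)/R_B = (6.8 − 0.7)/220 = 0.0277 mA.
I_C = β·I_B = 50×0.0277 = 1.39 mA.
V_CE = V_CC − I_C·R_C = 14 − 1.39×0.56 = 13.2 V > V_CE(sat), so the active-region assumption holds.

active; I_C ≈ 1.4 mA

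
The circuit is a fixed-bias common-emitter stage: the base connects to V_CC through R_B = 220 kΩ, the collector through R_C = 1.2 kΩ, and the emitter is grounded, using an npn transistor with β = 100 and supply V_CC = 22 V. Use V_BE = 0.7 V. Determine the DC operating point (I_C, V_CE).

I_C ≈ 9.7 mA, V_CE ≈ 10 V

Base loop: V_CC = I_B·R_B + V_BE, so I_B = (22 − 0.7)/220 kΩ = 0.0968 mA.
In the active region I_C = β·I_B = 100 × 0.0968 = 9.68 mA.
Collector loop: V_CE = V_CC − I_C·R_C = 22 − 9.68×1.2 = 10.4 V.
Since V_CE = 10.4 V > V_CE(sat) ≈ 0.2 V, the transistor is in the active region as assumed.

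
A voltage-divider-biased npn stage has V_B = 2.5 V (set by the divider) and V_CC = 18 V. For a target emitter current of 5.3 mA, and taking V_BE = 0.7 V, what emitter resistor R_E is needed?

V_E = V_B − V_BE = 2.5 − 0.7 = 1.8 V.
R_E = V_E / I_E = 1.8 / 5.3 = 0.34 kΩ.

R_E ≈ 0.34 kΩ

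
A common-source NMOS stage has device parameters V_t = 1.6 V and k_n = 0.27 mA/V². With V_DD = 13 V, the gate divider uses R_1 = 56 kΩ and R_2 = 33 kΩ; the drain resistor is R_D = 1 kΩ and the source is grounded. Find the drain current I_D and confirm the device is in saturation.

V_G = V_DD·R_2/(R_1+R_2) = 13×33/89 = 4.82 V. With the source grounded, V_GS = V_G = 4.82 V.
Assume saturation: I_D = (k_n/2)(V_GS − V_t)² = (0.27/2)×(4.82 − 1.6)² = 0.135×3.22² = 1.4 mA.
V_DS = V_DD − I_D·R_D = 13 − 1.4×1 = 11.6 V.
Saturation requires V_DS ≥ V_GS − V_t = 3.22 V; 11.6 ≥ 3.22 ✓.

I_D ≈ 1.4 mA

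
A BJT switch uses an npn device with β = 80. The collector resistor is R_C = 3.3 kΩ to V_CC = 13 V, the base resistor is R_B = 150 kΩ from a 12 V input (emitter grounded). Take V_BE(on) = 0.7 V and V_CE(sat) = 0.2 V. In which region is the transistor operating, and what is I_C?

saturation; I_C ≈ 3.9 mA

Assume active: I_B = (12 − 0.7)/150 = 0.0753 mA, giving I_C = β·I_B = 6.03 mA.
But then V_CE = 13 − 6.03×3.3 = -6.89 V < V_CE(sat) = 0.2 V — impossible in the active region.
So the transistor is saturated. With V_CE = 0.2 V, I_C = (V_CC − 0.2)/R_C = 12.8/3.3 = 3.88 mA.
Check: β·I_B = 6.03 mA > I_C = 3.88 mA, confirming saturation.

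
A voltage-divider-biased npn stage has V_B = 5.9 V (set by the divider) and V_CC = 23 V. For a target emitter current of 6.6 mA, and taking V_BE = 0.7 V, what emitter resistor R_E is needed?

V_E = V_B − V_BE = 5.9 − 0.7 = 5.2 V.
R_E = V_E / I_E = 5.2 / 6.6 = 0.788 kΩ.

R_E ≈ 0.79 kΩ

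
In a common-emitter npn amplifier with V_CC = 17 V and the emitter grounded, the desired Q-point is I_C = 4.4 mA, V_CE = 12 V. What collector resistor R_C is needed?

Collector loop: V_CC = I_C·R_C + V_CE.
R_C = (V_CC − V_CE)/I_C = (17 − 12)/4.4 = 1.14 kΩ.

R_C ≈ 1.1 kΩ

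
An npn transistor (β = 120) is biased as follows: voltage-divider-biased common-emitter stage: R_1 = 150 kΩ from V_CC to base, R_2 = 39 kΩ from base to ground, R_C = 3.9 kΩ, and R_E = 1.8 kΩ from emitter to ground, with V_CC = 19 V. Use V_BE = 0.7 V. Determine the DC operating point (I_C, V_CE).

Thevenize the base divider: V_Th = V_CC·R_2/(R_1+R_2) = 19×39/189 = 3.92 V, R_Th = R_1‖R_2 = 31 kΩ.
Base-emitter loop: V_Th = I_B·R_Th + V_BE + (β+1)I_B·R_E, so I_B = (3.92 − 0.7) / (31 + 121×1.8) = 0.0129 mA.
I_C = β·I_B = 120×0.0129 = 1.55 mA, and I_E = (β+1)I_B = 1.57 mA.
V_CE = V_CC − I_C·R_C − I_E·R_E = 19 − 1.55×3.9 − 1.57×1.8 = 10.1 V.
V_CE = 10.1 V > 0.2 V confirms active-region operation.

I_C ≈ 1.6 mA, V_CE ≈ 10 V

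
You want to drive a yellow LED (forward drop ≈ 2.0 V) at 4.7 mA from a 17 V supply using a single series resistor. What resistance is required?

R ≈ 3.2 kΩ

The resistor drops V_S − V_D = 17 − 2.0 = 15 V at 4.7 mA.
R = 15 V / 4.7 mA = 3.19 kΩ.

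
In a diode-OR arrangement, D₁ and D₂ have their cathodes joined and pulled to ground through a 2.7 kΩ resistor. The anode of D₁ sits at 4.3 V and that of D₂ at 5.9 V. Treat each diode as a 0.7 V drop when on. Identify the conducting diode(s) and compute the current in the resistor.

Assume both conduct. Then node N would need to be at both 4.3−0.7 = 3.6 V and 5.9−0.7 = 5.2 V, which is impossible.
Assume only D₂ conducts: V_N = 5.9 − 0.7 = 5.2 V, so I_R = 5.2/2.7 = 1.93 mA.
Check D₁: its anode-to-cathode voltage is 4.3 − 5.2 = -0.9 V < 0.7 V, so it is off. The assumption is consistent.

Only D₂ conducts; I_R ≈ 1.9 mA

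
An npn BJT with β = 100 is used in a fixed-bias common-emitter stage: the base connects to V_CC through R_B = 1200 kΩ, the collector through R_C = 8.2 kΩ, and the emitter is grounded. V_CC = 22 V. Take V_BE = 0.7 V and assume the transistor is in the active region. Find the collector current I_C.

Base loop: V_CC = I_B·R_B + V_BE, so I_B = (22 − 0.7)/1200 kΩ = 0.0178 mA.
In the active region I_C = β·I_B = 100 × 0.0178 = 1.78 mA.
Collector loop: V_CE = V_CC − I_C·R_C = 22 − 1.78×8.2 = 7.45 V.
Since V_CE = 7.45 V > V_CE(sat) ≈ 0.2 V, the transistor is in the active region as assumed.

I_C ≈ 1.8 mA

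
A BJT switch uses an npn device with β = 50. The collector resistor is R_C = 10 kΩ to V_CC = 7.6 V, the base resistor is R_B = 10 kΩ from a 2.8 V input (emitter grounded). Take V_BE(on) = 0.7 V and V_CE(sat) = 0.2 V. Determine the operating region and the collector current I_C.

Assume active: I_B = (2.8 − 0.7)/10 = 0.21 mA, giving I_C = β·I_B = 10.5 mA.
But then V_CE = 7.6 − 10.5×10 = -97.4 V < V_CE(sat) = 0.2 V — impossible in the active region.
So the transistor is saturated. With V_CE = 0.2 V, I_C = (V_CC − 0.2)/R_C = 7.4/10 = 0.74 mA.
Check: β·I_B = 10.5 mA > I_C = 0.74 mA, confirming saturation.

saturation; I_C ≈ 0.74 mA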